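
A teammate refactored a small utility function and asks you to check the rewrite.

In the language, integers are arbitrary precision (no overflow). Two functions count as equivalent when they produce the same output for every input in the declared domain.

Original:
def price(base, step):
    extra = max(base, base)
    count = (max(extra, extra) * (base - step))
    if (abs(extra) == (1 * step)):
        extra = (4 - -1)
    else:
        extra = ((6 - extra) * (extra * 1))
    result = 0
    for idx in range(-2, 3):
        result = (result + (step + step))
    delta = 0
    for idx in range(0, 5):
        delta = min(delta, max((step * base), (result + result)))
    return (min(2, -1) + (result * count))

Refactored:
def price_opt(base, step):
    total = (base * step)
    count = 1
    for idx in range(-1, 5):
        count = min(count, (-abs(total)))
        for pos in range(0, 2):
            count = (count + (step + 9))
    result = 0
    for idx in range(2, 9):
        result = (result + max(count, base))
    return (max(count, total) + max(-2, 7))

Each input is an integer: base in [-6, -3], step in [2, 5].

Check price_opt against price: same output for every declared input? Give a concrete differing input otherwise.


These are not equivalent — on base=-6, step=2 the outputs split (959 vs 17).
price: extra = -6; count = 48; (abs(extra) == (1 * step)) -> false; extra = -72; result = 0; [idx=-2]; result = 4; [idx=-1]; result = 8; [idx=0]; result = 12; [idx=1]; result = 16; [idx=2]; result = 20; delta = 0; [idx=0]; delta = 0; [idx=1]; delta = 0; [idx=2]; delta = 0; [idx=3]; delta = 0; [idx=4]; delta = 0; return 959
price_opt: total = -12; count = 1; [idx=-1]; count = -12; [pos=0]; count = -1; [pos=1]; count = 10; [idx=0]; count = -12; [pos=0]; count = -1; [pos=1]; count = 10; [idx=1]; count = -12; [pos=0]; count = -1; [pos=1]; count = 10; [idx=2]; count = -12; [pos=0]; count = -1; [pos=1]; count = 10; [idx=3]; count = -12; [pos=0]; count = -1; [pos=1]; count = 10; [idx=4]; count = -12; [pos=0]; count = -1; [pos=1]; count = 10; result = 0; [idx=2]; result = 10; [idx=3]; result = 20; [idx=4]; result = 30; [idx=5]; result = 40; [idx=6]; result = 50; [idx=7]; result = 60; [idx=8]; result = 70; return 17
verdict: not equivalent; witness: base=-6, step=2


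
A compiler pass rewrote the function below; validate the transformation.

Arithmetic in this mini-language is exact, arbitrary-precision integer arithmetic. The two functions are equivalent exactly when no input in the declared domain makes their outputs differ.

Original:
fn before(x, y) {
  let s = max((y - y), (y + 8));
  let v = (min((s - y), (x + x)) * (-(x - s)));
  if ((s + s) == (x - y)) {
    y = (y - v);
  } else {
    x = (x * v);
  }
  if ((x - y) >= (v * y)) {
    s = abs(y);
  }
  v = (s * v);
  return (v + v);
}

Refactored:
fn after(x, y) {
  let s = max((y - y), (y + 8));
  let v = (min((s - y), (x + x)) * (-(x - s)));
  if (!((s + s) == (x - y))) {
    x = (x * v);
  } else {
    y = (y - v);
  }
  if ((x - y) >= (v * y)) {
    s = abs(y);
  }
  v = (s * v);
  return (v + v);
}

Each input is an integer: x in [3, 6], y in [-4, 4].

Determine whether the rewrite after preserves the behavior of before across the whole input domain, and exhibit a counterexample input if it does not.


Side by side, the visible changes include: boolean connective usage differs.
Tracing x=6, y=2: before: s := 10 | v := 32 | ((s + s) == (x - y)): false | x := 192 | ((x - y) >= (v * y)): true | s := 2 | v := 64 | result 128 | after: s := 10 | v := 32 | (!((s + s) == (x - y))): true | x := 192 | ((x - y) >= (v * y)): true | s := 2 | v := 64 | result 128 — matching result 128.
Checked all 36 inputs in the declared domain: the outputs agree on every one.
verdict: equivalent


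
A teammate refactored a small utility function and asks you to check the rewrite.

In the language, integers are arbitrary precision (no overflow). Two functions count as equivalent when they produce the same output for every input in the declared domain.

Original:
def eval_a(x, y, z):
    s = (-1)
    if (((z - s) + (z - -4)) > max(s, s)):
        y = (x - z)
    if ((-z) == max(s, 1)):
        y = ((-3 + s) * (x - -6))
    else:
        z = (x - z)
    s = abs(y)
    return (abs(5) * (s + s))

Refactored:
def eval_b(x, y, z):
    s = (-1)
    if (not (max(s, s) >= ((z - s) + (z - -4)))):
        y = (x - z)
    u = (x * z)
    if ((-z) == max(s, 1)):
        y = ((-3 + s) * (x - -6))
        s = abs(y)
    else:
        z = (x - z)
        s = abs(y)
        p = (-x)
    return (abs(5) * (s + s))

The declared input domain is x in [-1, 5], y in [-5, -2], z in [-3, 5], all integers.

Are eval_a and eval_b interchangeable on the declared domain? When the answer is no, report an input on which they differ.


The two are interchangeable: arithmetic usage differs; also local variable names differ; also comparison usage differs; also statement counts differ; also boolean connective usage differs; also min/max/abs usage differs, and every declared input agrees.
Tracing x=-1, y=-5, z=4: eval_a: s=-1, then (((z - s) + (z - -4)) > max(s, s)) is true, then y=-5, then ((-z) == max(s, 1)) is false, then z=-5, then s=5, then returns 50 | eval_b: s=-1, then (not (max(s, s) >= ((z - s) + (z - -4)))) is true, then y=-5, then u=-4, then ((-z) == max(s, 1)) is false, then z=-5, then s=5, then p=1, then returns 50 — matching result 50.
Every one of the 252 inputs gives matching results.
verdict: equivalent


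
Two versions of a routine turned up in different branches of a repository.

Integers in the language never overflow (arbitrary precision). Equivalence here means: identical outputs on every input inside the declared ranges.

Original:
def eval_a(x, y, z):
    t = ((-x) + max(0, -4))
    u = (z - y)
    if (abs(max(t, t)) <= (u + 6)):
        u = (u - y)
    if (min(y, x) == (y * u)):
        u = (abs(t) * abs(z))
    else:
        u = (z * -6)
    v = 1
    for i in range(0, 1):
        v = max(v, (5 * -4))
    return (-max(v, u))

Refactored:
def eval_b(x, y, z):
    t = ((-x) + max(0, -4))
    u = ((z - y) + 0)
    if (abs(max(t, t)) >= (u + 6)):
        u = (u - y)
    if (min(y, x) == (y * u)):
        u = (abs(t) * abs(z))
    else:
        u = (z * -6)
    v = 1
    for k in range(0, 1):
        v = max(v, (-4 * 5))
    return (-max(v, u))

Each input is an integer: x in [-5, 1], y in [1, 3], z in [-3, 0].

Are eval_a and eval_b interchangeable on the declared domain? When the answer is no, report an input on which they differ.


These are not equivalent — on x=-5, y=1, z=-3 the outputs split (-18 vs -15).
eval_a: t becomes 5; next u becomes -4; next (abs(max(t, t)) <= (u + 6)) evaluates to false; next (min(y, x) == (y * u)) evaluates to false; next u becomes 18; next v becomes 1; next at i=0:; next v becomes 1; next final value -18
eval_b: t becomes 5; next u becomes -4; next (abs(max(t, t)) >= (u + 6)) evaluates to true; next u becomes -5; next (min(y, x) == (y * u)) evaluates to true; next u becomes 15; next v becomes 1; next at k=0:; next v becomes 1; next final value -15
verdict: not equivalent; witness: x=-5, y=1, z=-3


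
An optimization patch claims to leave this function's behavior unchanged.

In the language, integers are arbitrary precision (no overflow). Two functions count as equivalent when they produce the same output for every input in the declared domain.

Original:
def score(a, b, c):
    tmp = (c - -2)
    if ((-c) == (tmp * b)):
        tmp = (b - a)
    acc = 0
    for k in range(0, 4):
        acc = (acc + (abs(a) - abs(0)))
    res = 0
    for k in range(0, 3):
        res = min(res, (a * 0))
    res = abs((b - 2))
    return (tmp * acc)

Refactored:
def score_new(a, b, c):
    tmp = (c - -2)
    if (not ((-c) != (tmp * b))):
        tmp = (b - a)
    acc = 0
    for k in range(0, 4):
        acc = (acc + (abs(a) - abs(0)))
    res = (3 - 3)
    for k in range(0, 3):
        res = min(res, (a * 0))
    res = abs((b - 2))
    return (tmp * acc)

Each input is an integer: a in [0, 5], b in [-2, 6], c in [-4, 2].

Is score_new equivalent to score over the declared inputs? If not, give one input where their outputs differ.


Differences: comparison usage differs; arithmetic usage differs; constant usage differs; boolean connective usage differs — yet all 378 inputs agree.
verdict: equivalent


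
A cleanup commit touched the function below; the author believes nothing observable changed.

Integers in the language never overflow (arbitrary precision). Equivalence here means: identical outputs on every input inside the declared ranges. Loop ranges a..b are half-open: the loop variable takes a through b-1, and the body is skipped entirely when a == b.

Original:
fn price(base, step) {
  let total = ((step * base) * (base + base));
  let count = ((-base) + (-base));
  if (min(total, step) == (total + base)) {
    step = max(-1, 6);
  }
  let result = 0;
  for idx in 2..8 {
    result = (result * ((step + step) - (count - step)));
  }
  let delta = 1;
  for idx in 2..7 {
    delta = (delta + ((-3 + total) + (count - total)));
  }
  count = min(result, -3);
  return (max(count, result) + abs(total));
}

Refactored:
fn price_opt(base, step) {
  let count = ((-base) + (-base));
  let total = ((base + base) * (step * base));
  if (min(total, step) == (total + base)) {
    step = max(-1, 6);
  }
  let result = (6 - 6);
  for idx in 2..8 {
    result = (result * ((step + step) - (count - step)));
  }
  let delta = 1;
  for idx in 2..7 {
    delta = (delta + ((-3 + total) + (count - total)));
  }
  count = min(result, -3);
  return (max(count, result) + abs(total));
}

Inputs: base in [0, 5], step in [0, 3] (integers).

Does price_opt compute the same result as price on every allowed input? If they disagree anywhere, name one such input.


Although arithmetic usage differs; constant usage differs, 24/24 inputs agree.
verdict: equivalent


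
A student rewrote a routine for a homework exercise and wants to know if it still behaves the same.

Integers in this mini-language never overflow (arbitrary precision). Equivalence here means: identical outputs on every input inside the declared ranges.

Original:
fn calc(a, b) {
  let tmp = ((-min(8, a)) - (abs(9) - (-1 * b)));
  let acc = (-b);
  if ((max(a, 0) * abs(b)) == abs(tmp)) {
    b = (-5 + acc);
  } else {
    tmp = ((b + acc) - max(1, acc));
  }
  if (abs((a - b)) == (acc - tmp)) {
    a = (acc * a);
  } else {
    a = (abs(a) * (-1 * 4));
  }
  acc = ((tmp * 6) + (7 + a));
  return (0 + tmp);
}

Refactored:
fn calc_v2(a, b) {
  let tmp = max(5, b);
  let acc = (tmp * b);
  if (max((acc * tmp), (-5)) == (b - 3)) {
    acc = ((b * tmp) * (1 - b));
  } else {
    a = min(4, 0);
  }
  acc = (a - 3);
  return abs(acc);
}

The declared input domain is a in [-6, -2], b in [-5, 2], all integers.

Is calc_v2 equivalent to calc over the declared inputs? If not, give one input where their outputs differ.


At a=-6, b=-5: calc gives -5, calc_v2 gives 3.
verdict: not equivalent; witness: a=-6, b=-5


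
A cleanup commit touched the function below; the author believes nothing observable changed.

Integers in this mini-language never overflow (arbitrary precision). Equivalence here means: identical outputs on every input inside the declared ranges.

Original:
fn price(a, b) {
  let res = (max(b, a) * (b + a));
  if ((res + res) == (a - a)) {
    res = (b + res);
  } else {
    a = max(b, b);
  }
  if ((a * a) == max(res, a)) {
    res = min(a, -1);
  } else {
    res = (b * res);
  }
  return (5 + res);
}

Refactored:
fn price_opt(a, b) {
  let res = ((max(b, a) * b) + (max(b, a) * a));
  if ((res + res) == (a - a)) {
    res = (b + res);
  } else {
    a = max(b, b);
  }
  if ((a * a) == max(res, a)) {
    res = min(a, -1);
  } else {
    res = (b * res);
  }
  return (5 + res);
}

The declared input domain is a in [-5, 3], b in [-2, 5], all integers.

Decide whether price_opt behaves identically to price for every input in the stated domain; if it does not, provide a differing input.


Although arithmetic usage differs; and min/max/abs usage differs, 72/72 inputs agree.
verdict: equivalent


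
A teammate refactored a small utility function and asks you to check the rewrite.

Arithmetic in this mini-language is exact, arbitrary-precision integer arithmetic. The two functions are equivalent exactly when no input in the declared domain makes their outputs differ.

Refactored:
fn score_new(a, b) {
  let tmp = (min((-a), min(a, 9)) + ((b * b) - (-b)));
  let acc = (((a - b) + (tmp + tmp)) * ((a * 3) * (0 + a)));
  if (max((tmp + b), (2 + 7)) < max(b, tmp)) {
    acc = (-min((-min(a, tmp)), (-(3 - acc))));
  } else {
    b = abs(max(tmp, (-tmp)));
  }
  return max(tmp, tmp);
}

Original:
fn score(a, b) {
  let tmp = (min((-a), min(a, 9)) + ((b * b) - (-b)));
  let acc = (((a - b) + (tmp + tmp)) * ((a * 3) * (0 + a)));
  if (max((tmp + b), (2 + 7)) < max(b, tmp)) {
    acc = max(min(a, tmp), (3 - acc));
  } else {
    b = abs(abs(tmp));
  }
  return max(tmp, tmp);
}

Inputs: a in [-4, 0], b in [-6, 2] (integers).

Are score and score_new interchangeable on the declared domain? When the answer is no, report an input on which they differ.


Although min/max/abs usage differs, 45/45 inputs agree.
verdict: equivalent


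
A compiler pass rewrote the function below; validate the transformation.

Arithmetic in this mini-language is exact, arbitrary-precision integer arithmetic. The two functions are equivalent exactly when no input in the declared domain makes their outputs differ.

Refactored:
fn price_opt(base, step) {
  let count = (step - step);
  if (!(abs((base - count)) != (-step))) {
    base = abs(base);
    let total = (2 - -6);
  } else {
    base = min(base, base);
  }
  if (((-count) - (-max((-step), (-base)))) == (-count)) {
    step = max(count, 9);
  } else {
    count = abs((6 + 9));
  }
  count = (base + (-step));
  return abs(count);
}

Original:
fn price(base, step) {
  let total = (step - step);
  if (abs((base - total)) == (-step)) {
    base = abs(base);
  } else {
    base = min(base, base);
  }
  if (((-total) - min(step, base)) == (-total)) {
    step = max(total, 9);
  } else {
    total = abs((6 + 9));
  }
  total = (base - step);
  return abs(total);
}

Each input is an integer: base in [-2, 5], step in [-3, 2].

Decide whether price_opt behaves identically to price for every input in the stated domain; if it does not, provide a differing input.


Side by side, the visible changes include: constant usage differs; also statement counts differ; also boolean connective usage differs; also comparison usage differs; also local variable names differ; also arithmetic usage differs; also min/max/abs usage differs.
One worked example (base=0, step=-3) — price: total becomes 0; next (abs((base - total)) == (-step)) evaluates to false; next base becomes 0; next (((-total) - min(step, base)) == (-total)) evaluates to false; next total becomes 15; next total becomes 3; next final value 3; price_opt: count becomes 0; next (!(abs((base - count)) != (-step))) evaluates to false; next base becomes 0; next (((-count) - (-max((-step), (-base)))) == (-count)) evaluates to false; next count becomes 15; next count becomes 3; next final value 3; agreement on 3.
Every one of the 48 inputs gives matching results.
verdict: equivalent


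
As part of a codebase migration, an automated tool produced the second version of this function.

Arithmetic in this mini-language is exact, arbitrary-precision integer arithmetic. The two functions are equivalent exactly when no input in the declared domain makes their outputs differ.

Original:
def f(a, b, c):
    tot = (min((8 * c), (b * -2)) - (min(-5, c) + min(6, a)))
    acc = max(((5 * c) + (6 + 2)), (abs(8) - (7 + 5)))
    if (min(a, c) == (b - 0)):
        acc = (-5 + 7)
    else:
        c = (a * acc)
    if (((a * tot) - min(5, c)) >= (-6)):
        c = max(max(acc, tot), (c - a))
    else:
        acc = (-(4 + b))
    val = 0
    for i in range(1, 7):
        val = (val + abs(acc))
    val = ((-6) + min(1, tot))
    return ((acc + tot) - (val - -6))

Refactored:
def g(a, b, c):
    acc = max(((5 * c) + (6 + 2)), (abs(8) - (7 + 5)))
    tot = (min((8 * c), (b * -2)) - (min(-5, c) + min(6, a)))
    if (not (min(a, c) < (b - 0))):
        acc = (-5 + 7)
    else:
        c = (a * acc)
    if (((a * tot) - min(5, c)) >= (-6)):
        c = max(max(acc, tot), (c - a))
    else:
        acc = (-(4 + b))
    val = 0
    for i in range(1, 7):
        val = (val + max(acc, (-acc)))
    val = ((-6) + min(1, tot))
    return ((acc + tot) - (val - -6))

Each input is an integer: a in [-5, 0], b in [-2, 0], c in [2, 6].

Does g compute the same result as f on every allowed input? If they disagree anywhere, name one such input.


Evaluate both at a=-1, b=-2, c=2.
f: tot = 10; acc = 18; (min(a, c) == (b - 0)) -> false; c = -18; (((a * tot) - min(5, c)) >= (-6)) -> true; c = 18; val = 0; [i=1]; val = 18; [i=2]; val = 36; [i=3]; val = 54; [i=4]; val = 72; [i=5]; val = 90; [i=6]; val = 108; val = -5; return 27
g: acc = 18; tot = 10; (not (min(a, c) < (b - 0))) -> true; acc = 2; (((a * tot) - min(5, c)) >= (-6)) -> false; acc = -2; val = 0; [i=1]; val = 2; [i=2]; val = 4; [i=3]; val = 6; [i=4]; val = 8; [i=5]; val = 10; [i=6]; val = 12; val = -5; return 7
27 != 7, so the rewrite changes behavior.
verdict: not equivalent; witness: a=-1, b=-2, c=2


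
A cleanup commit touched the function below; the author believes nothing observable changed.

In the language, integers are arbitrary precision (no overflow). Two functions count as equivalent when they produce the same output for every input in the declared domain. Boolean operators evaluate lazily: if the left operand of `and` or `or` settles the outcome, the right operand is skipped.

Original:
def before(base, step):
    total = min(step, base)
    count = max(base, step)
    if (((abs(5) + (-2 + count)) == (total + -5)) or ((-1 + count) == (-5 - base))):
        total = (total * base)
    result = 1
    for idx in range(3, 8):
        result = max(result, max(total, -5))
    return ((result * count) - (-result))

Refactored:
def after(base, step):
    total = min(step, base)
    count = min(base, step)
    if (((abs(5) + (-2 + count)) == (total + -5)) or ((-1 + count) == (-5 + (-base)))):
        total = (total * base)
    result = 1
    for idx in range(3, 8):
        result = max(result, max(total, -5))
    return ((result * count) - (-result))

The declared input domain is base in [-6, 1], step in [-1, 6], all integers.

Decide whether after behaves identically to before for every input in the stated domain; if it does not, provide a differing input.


These are not equivalent — on base=-6, step=-1 the outputs split (0 vs -5).
before: total := -6 | count := -1 | (((abs(5) + (-2 + count)) == (total + -5)) or ((-1 + count) == (-5 - base))): false | result := 1 | iter idx=3: | result := 1 | iter idx=4: | result := 1 | iter idx=5: | result := 1 | iter idx=6: | result := 1 | iter idx=7: | result := 1 | result 0
after: total := -6 | count := -6 | (((abs(5) + (-2 + count)) == (total + -5)) or ((-1 + count) == (-5 + (-base)))): false | result := 1 | iter idx=3: | result := 1 | iter idx=4: | result := 1 | iter idx=5: | result := 1 | iter idx=6: | result := 1 | iter idx=7: | result := 1 | result -5
verdict: not equivalent; witness: base=-6, step=-1


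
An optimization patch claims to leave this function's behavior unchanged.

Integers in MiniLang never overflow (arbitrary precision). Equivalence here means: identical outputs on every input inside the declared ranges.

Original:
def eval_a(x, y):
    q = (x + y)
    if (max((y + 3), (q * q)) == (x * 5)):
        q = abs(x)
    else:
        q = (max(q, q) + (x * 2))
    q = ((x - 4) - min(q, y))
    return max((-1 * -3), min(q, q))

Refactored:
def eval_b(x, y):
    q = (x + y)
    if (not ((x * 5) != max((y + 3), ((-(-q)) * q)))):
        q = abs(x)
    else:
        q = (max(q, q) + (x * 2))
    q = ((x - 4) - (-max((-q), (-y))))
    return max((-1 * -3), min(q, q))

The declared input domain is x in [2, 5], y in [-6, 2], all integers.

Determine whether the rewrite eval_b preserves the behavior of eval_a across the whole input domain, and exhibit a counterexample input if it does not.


Side by side, the visible changes include: comparison usage differs, and min/max/abs usage differs, and boolean connective usage differs.
As a probe, take x=4, y=1: eval_a runs q becomes 5; next (max((y + 3), (q * q)) == (x * 5)) evaluates to false; next q becomes 13; next q becomes -1; next final value 3; eval_b runs q becomes 5; next (not ((x * 5) != max((y + 3), ((-(-q)) * q)))) evaluates to false; next q becomes 13; next q becomes -1; next final value 3; both end at 3.
An exhaustive pass over the 36 declared inputs shows identical outputs.
verdict: equivalent


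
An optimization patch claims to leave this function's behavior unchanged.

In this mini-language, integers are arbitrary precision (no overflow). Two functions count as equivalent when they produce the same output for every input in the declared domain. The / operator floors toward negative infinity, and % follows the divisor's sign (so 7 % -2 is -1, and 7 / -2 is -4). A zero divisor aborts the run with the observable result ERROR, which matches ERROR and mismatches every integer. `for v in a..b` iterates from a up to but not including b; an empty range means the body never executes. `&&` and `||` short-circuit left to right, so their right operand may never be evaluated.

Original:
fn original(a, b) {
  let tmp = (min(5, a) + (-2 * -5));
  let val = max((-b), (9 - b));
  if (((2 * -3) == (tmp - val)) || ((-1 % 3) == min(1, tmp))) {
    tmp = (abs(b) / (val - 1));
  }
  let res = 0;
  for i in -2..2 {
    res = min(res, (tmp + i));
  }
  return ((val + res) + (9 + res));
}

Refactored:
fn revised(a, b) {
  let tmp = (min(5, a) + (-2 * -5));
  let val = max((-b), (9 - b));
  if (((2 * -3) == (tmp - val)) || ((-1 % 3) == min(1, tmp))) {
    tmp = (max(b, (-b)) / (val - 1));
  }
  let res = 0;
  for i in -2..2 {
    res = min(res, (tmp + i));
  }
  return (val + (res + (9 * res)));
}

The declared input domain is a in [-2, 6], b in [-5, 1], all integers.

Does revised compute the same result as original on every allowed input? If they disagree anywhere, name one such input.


Take a=-2, b=-5.
original: tmp=8, then val=14, then (((2 * -3) == (tmp - val)) || ((-1 % 3) == min(1, tmp))) is true, then tmp=0, then res=0, then (i=-2), then res=-2, then (i=-1), then res=-2, then (i=0), then res=-2, then (i=1), then res=-2, then returns 19
revised: tmp=8, then val=14, then (((2 * -3) == (tmp - val)) || ((-1 % 3) == min(1, tmp))) is true, then tmp=0, then res=0, then (i=-2), then res=-2, then (i=-1), then res=-2, then (i=0), then res=-2, then (i=1), then res=-2, then returns -6
19 vs -6 — the two versions disagree here.
verdict: not equivalent; witness: a=-2, b=-5


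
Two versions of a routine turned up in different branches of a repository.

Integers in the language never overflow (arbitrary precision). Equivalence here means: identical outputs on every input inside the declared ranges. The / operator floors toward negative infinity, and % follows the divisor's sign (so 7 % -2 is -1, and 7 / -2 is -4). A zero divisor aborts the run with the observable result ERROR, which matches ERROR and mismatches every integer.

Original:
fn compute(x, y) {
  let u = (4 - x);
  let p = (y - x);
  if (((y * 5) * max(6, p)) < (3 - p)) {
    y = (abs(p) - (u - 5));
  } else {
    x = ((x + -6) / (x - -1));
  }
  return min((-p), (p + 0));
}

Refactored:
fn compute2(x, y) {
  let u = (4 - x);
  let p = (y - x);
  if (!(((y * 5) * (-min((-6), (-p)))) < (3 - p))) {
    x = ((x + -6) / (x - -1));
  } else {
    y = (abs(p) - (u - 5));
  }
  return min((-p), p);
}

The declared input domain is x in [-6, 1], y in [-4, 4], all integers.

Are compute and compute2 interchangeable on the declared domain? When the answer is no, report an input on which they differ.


Behavior is preserved: although min/max/abs usage differs, boolean connective usage differs, arithmetic usage differs, constant usage differs, the outputs never diverge.
One worked example (x=-4, y=1) — compute: u = 8; p = 5; (((y * 5) * max(6, p)) < (3 - p)) -> false; x = 3; return -5; compute2: u = 8; p = 5; (!(((y * 5) * (-min((-6), (-p)))) < (3 - p))) -> true; x = 3; return -5; agreement on -5.
An exhaustive pass over the 72 declared inputs shows identical outputs.
verdict: equivalent


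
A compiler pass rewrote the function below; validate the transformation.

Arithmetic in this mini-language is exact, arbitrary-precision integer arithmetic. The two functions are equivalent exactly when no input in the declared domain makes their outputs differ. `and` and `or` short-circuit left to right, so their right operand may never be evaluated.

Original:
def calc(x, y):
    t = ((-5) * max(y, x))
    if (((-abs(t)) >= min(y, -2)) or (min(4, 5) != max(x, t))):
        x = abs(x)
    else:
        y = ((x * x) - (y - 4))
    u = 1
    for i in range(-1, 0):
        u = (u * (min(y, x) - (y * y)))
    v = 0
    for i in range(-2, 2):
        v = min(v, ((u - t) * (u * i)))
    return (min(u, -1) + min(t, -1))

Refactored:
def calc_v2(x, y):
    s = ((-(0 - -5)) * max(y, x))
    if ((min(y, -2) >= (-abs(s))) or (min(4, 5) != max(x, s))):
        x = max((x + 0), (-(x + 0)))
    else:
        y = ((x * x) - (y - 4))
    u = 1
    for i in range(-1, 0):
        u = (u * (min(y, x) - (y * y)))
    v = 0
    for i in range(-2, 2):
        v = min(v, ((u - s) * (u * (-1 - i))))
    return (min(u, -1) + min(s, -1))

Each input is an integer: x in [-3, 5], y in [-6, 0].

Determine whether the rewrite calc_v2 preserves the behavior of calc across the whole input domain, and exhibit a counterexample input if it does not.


These are not equivalent — on x=4, y=-6 the outputs split (-692 vs -62).
calc: t := -20 | (((-abs(t)) >= min(y, -2)) or (min(4, 5) != max(x, t))): false | y := 26 | u := 1 | iter i=-1: | u := -672 | v := 0 | iter i=-2: | v := -876288 | iter i=-1: | v := -876288 | iter i=0: | v := -876288 | iter i=1: | v := -876288 | result -692
calc_v2: s := -20 | ((min(y, -2) >= (-abs(s))) or (min(4, 5) != max(x, s))): true | x := 4 | u := 1 | iter i=-1: | u := -42 | v := 0 | iter i=-2: | v := 0 | iter i=-1: | v := 0 | iter i=0: | v := -924 | iter i=1: | v := -1848 | result -62
verdict: not equivalent; witness: x=4, y=-6


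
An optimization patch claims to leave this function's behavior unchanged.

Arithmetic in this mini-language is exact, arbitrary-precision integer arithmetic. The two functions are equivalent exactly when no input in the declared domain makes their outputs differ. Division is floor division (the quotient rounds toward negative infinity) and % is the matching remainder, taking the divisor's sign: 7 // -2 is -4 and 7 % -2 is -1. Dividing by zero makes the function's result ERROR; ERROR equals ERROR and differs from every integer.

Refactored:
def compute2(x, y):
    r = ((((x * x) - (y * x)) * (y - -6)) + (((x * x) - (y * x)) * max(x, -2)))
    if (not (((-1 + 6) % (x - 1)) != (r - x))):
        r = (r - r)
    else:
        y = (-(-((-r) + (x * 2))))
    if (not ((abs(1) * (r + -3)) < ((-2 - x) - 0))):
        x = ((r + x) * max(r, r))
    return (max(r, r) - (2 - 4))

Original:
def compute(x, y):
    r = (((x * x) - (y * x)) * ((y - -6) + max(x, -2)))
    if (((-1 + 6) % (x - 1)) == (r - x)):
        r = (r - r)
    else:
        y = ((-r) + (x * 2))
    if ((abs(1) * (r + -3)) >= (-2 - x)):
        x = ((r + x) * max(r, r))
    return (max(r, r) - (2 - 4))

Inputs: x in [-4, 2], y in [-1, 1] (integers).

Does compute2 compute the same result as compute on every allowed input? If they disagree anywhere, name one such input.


Equivalent — the differences include boolean connective usage differs, plus arithmetic usage differs, plus constant usage differs, plus comparison usage differs, yet no declared input distinguishes the two.
As a probe, take x=-2, y=-1: compute runs r := 6 | (((-1 + 6) % (x - 1)) == (r - x)): false | y := -10 | ((abs(1) * (r + -3)) >= (-2 - x)): true | x := 24 | result 8; compute2 runs r := 6 | (not (((-1 + 6) % (x - 1)) != (r - x))): false | y := -10 | (not ((abs(1) * (r + -3)) < ((-2 - x) - 0))): true | x := 24 | result 8; both end at 8.
Checked all 21 inputs in the declared domain: the outputs agree on every one.
verdict: equivalent


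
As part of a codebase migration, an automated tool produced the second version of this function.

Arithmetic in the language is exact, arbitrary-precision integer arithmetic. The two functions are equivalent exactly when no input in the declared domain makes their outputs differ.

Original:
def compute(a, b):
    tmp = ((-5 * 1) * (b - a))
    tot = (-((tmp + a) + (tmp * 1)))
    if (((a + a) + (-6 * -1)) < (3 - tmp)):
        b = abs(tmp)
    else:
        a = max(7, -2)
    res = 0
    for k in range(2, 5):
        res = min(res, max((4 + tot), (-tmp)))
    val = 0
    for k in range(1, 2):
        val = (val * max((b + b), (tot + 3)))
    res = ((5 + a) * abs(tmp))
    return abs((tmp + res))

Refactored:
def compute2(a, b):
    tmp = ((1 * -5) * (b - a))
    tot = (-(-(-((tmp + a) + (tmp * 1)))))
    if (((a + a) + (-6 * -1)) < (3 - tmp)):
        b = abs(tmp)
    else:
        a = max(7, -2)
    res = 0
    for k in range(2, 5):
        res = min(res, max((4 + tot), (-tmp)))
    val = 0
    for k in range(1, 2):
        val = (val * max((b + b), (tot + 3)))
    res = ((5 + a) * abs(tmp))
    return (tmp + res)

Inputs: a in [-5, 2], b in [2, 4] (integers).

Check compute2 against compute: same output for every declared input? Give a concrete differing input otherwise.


Not equivalent: a=-5, b=2 separates them (35 vs -35).
compute: tmp := -35 | tot := 75 | (((a + a) + (-6 * -1)) < (3 - tmp)): true | b := 35 | res := 0 | iter k=2: | res := 0 | iter k=3: | res := 0 | iter k=4: | res := 0 | val := 0 | iter k=1: | val := 0 | res := 0 | result 35
compute2: tmp := -35 | tot := 75 | (((a + a) + (-6 * -1)) < (3 - tmp)): true | b := 35 | res := 0 | iter k=2: | res := 0 | iter k=3: | res := 0 | iter k=4: | res := 0 | val := 0 | iter k=1: | val := 0 | res := 0 | result -35
verdict: not equivalent; witness: a=-5, b=2


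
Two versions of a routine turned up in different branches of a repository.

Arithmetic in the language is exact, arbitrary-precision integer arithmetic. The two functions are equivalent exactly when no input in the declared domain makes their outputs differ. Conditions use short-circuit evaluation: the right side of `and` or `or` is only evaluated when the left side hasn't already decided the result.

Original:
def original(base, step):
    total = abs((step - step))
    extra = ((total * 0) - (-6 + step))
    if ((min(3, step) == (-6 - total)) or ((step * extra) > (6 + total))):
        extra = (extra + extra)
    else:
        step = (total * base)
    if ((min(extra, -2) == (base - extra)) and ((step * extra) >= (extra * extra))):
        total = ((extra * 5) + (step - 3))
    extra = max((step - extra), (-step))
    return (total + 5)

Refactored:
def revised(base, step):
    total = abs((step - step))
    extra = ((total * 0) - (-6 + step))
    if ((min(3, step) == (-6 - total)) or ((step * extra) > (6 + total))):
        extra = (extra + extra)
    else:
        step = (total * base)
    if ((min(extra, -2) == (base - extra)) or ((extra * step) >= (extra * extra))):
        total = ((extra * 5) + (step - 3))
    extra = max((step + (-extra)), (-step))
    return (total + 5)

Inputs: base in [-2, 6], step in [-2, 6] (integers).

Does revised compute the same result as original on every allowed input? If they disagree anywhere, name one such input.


Try base=-2, step=4.
original: total = 0; extra = 2; ((min(3, step) == (-6 - total)) or ((step * extra) > (6 + total))) -> true; extra = 4; ((min(extra, -2) == (base - extra)) and ((step * extra) >= (extra * extra))) -> false; extra = 0; return 5
revised: total = 0; extra = 2; ((min(3, step) == (-6 - total)) or ((step * extra) > (6 + total))) -> true; extra = 4; ((min(extra, -2) == (base - extra)) or ((extra * step) >= (extra * extra))) -> true; total = 21; extra = 0; return 26
5 against 26: the behavior changed.
verdict: not equivalent; witness: base=-2, step=4


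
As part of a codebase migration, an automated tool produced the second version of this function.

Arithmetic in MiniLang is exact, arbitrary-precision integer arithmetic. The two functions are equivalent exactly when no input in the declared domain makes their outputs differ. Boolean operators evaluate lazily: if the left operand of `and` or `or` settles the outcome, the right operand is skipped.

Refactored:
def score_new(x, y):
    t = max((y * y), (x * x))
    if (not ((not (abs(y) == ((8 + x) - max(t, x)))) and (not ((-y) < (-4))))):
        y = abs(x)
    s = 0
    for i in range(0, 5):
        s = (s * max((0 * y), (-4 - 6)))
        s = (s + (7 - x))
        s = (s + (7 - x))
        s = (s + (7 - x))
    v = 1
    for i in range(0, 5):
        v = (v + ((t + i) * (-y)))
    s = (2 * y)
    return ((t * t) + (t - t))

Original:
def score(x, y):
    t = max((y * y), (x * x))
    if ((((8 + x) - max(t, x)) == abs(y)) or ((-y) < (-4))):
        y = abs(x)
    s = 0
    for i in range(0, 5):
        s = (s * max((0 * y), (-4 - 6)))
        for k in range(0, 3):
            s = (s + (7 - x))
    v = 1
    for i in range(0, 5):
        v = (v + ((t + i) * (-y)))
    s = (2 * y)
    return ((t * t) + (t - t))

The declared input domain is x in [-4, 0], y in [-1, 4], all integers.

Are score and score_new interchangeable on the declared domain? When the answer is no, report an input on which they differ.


The two versions differ — the changes include statement counts differ, plus loop structure differs, plus arithmetic usage differs, plus boolean connective usage differs, plus local variable names differ, plus constant usage differs.
As a probe, take x=0, y=4: score runs t=16, then ((((8 + x) - max(t, x)) == abs(y)) or ((-y) < (-4))) is false, then s=0, then (i=0), then s=0, then (k=0), then s=7, then (k=1), then s=14, then (k=2), then s=21, then (i=1), then s=0, then (k=0), then s=7, then (k=1), then s=14, then (k=2), then s=21, then (i=2), then s=0, then (k=0), then s=7, then (k=1), then s=14, then (k=2), then s=21, then (i=3), then s=0, then (k=0), then s=7, then (k=1), then s=14, then (k=2), then s=21, then (i=4), then s=0, then (k=0), then s=7, then (k=1), then s=14, then (k=2), then s=21, then v=1, then (i=0), then v=-63, then (i=1), then v=-131, then (i=2), then v=-203, then (i=3), then v=-279, then (i=4), then v=-359, then s=8, then returns 256; score_new runs t=16, then (not ((not (abs(y) == ((8 + x) - max(t, x)))) and (not ((-y) < (-4))))) is false, then s=0, then (i=0), then s=0, then s=7, then s=14, then s=21, then (i=1), then s=0, then s=7, then s=14, then s=21, then (i=2), then s=0, then s=7, then s=14, then s=21, then (i=3), then s=0, then s=7, then s=14, then s=21, then (i=4), then s=0, then s=7, then s=14, then s=21, then v=1, then (i=0), then v=-63, then (i=1), then v=-131, then (i=2), then v=-203, then (i=3), then v=-279, then (i=4), then v=-359, then s=8, then returns 256; both end at 256.
Checked all 30 inputs in the declared domain: the outputs agree on every one.
verdict: equivalent


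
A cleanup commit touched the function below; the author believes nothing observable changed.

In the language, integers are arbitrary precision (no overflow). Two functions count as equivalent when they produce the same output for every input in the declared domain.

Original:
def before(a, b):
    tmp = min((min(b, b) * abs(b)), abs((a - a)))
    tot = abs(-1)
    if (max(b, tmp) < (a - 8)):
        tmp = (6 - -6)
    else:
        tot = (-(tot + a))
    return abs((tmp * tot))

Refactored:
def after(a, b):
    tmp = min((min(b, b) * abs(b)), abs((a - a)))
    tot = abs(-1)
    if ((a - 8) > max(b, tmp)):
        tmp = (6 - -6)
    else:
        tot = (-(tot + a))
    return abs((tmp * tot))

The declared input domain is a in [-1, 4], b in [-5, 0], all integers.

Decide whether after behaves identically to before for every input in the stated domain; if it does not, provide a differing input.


The two versions differ — the changes include comparison usage differs.
As a probe, take a=-1, b=-4: before runs tmp = -16; tot = 1; (max(b, tmp) < (a - 8)) -> false; tot = 0; return 0; after runs tmp = -16; tot = 1; ((a - 8) > max(b, tmp)) -> false; tot = 0; return 0; both end at 0.
Across all 36 domain points the two functions coincide.
verdict: equivalent


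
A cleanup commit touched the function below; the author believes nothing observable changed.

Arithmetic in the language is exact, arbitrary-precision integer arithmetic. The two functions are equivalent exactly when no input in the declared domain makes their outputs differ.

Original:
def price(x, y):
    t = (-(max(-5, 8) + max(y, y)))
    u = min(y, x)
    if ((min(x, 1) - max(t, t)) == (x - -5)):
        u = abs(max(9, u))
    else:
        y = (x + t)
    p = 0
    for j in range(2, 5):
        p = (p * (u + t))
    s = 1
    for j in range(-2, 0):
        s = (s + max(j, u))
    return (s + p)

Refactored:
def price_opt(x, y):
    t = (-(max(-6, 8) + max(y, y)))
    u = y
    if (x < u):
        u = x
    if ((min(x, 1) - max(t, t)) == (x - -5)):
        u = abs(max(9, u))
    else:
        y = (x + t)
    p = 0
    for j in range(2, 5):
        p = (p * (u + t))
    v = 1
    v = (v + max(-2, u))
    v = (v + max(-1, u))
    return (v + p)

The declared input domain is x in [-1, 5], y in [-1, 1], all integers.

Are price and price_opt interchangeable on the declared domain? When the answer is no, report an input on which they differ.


The one real change (`-5` became `-6`) has no effect anywhere in the declared ranges.
As a probe, take x=4, y=-1: price runs t becomes -7; next u becomes -1; next ((min(x, 1) - max(t, t)) == (x - -5)) evaluates to false; next y becomes -3; next p becomes 0; next at j=2:; next p becomes 0; next at j=3:; next p becomes 0; next at j=4:; next p becomes 0; next s becomes 1; next at j=-2:; next s becomes 0; next at j=-1:; next s becomes -1; next final value -1; price_opt runs t becomes -7; next u becomes -1; next (x < u) evaluates to false; next ((min(x, 1) - max(t, t)) == (x - -5)) evaluates to false; next y becomes -3; next p becomes 0; next at j=2:; next p becomes 0; next at j=3:; next p becomes 0; next at j=4:; next p becomes 0; next v becomes 1; next v becomes 0; next v becomes -1; next final value -1; both end at -1.
Every one of the 21 inputs gives matching results.
verdict: equivalent


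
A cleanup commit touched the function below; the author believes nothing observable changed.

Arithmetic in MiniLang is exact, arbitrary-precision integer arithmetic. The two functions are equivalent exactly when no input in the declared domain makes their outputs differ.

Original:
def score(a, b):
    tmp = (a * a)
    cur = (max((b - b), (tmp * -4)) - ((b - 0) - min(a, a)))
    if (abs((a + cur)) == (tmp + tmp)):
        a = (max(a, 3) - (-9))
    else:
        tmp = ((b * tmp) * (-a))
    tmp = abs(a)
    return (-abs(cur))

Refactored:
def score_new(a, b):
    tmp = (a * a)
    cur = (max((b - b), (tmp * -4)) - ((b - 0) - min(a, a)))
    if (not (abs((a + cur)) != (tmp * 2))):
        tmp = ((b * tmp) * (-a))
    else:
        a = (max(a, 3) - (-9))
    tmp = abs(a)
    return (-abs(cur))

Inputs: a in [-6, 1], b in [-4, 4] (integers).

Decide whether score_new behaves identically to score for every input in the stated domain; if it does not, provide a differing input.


The suspicious-looking change has no observable effect anywhere in the declared ranges; all 72 inputs agree.
verdict: equivalent


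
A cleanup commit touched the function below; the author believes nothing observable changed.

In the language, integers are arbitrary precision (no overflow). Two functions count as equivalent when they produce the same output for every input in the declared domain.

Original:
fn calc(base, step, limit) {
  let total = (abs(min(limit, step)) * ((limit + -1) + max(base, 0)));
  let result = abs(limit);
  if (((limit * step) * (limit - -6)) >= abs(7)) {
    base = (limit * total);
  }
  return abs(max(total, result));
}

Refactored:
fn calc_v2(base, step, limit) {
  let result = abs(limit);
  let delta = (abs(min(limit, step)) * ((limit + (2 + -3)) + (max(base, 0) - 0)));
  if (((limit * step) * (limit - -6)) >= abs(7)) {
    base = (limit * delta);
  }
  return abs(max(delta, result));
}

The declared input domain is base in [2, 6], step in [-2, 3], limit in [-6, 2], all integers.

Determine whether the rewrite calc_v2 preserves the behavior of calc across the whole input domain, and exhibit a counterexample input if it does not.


Equivalent — the differences include local variable names differ; constant usage differs; arithmetic usage differs, yet no declared input distinguishes the two.
Tracing base=3, step=0, limit=-3: calc: total = -3; result = 3; (((limit * step) * (limit - -6)) >= abs(7)) -> false; return 3 | calc_v2: result = 3; delta = -3; (((limit * step) * (limit - -6)) >= abs(7)) -> false; return 3 — matching result 3.
An exhaustive pass over the 270 declared inputs shows identical outputs.
verdict: equivalent
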